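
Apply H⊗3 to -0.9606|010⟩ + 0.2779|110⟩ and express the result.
-0.2414|000⟩ - 0.2414|001⟩ + 0.2414|010⟩ + 0.2414|011⟩ - 0.4379|100⟩ - 0.4379|101⟩ + 0.4379|110⟩ + 0.4379|111⟩

H⊗3 gives amp(|y⟩) = (1/2√2) Σ_x (−1)^(x·y) amp(|x⟩), where x·y is the number of positions in which both x and y have a 1.
|000⟩: (-0.9606 + 0.2779)/(2√2) = -0.2414
|001⟩: (-0.9606 + 0.2779)/(2√2) = -0.2414
|010⟩: (0.9606 - 0.2779)/(2√2) = 0.2414
|011⟩: (0.9606 - 0.2779)/(2√2) = 0.2414
|100⟩: (-0.9606 - 0.2779)/(2√2) = -0.4379
|101⟩: (-0.9606 - 0.2779)/(2√2) = -0.4379
|110⟩: (0.9606 + 0.2779)/(2√2) = 0.4379
|111⟩: (0.9606 + 0.2779)/(2√2) = 0.4379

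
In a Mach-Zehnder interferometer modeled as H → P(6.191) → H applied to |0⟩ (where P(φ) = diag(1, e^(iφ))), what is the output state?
(0.9979 - 0.04603i)|0⟩ + (0.002123 + 0.04603i)|1⟩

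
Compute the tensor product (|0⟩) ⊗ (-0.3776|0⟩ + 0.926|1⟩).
-0.3776|00⟩ + 0.926|01⟩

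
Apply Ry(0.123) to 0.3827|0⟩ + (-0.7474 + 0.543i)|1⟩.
(0.4279 - 0.03337i)|0⟩ + (-0.7225 + 0.542i)|1⟩

Ry(0.123) = [[cos(θ/2), −sin(θ/2)], [sin(θ/2), cos(θ/2)]]; θ = 0.123, cos(θ/2) ≈ 0.998109, sin(θ/2) ≈ 0.0614612.
With a = amp(|0⟩) = 0.3827 and b = amp(|1⟩) = (-0.7474 + 0.543i):
new amp(|0⟩) = (0.998109)·a + (-0.0614612)·b = (0.4279 - 0.03337i)
new amp(|1⟩) = (0.0614612)·a + (0.998109)·b = (-0.7225 + 0.542i)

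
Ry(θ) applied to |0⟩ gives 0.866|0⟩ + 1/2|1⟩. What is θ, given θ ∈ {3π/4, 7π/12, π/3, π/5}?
π/3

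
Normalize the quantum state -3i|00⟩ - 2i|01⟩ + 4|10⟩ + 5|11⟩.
-(1/√6)i|00⟩ - 0.2722i|01⟩ + 0.5443|10⟩ + 0.6804|11⟩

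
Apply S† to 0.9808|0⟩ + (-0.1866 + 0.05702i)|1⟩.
0.9808|0⟩ + (0.05702 + 0.1866i)|1⟩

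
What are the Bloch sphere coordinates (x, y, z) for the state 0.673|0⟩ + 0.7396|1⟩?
(0.9955, 0, -0.09408)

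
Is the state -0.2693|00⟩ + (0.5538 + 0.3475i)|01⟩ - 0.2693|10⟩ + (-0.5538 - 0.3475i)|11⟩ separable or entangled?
Entangled

Writing the state as a|00⟩ + b|01⟩ + c|10⟩ + d|11⟩, it is a product state iff ad − bc = 0.
Here (a, b, c, d) = (-0.2693, (0.5538 + 0.3475i), -0.2693, (-0.5538 - 0.3475i)): ad − bc = (-0.2693)(-0.5538 - 0.3475i) − (0.5538 + 0.3475i)(-0.2693) = (0.2983 + 0.1872i) ≠ 0, so the state is entangled.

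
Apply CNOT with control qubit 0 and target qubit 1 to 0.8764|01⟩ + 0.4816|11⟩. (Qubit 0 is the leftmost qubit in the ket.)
0.8764|01⟩ + 0.4816|10⟩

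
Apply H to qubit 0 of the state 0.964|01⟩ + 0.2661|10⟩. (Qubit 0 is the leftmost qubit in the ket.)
0.1882|00⟩ + 0.6817|01⟩ - 0.1882|10⟩ + 0.6817|11⟩

H on qubit 0 mixes each pair of kets that differ only in qubit 0: amplitudes (a, b) of (|…0…⟩, |…1…⟩) become ((a + b)/√2, (a − b)/√2). Kets absent from the input have amplitude 0.
(|00⟩, |10⟩): (a, b) = (0, 0.2661) → (0.1882, -0.1882)
(|01⟩, |11⟩): (a, b) = (0.964, 0) → (0.6817, 0.6817)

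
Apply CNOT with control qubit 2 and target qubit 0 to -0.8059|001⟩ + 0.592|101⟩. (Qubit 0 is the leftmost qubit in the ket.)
0.592|001⟩ - 0.8059|101⟩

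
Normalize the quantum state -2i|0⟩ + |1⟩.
-0.8944i|0⟩ + 1/√5|1⟩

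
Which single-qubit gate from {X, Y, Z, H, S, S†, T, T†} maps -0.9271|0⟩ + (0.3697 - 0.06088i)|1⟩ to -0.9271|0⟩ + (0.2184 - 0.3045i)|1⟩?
T†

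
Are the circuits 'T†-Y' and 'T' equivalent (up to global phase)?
No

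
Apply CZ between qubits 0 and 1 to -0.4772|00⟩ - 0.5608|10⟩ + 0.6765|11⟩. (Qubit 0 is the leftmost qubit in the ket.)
-0.4772|00⟩ - 0.5608|10⟩ - 0.6765|11⟩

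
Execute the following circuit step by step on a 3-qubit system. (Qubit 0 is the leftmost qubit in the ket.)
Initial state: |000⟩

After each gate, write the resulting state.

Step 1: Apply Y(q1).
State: i|010⟩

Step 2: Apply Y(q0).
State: -|110⟩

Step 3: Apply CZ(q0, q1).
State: |110⟩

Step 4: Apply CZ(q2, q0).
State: |110⟩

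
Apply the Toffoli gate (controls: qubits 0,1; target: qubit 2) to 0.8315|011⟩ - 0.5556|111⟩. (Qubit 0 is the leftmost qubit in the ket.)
0.8315|011⟩ - 0.5556|110⟩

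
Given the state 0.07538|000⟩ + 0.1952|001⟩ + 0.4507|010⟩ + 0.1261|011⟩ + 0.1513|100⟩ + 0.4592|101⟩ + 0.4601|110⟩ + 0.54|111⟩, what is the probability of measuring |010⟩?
0.2031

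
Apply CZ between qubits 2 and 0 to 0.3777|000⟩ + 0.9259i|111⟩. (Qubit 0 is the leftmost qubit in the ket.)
0.3777|000⟩ - 0.9259i|111⟩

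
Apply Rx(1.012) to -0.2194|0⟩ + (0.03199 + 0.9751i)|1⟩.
(0.2807 - 0.0155i)|0⟩ + (0.02798 + 0.9592i)|1⟩

Rx(1.012) = [[cos(θ/2), −i·sin(θ/2)], [−i·sin(θ/2), cos(θ/2)]]; θ = 1.012, cos(θ/2) ≈ 0.87469, sin(θ/2) ≈ 0.484682.
With a = amp(|0⟩) = -0.2194 and b = amp(|1⟩) = (0.03199 + 0.9751i):
new amp(|0⟩) = (0.87469)·a + (-0.484682i)·b = (0.2807 - 0.0155i)
new amp(|1⟩) = (-0.484682i)·a + (0.87469)·b = (0.02798 + 0.9592i)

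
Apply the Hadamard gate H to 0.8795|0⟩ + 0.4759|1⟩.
0.9584|0⟩ + 0.2854|1⟩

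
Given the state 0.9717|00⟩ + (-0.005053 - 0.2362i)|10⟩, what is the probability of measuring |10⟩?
0.05582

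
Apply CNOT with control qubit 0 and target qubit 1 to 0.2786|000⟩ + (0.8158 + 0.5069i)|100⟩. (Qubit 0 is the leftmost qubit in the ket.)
0.2786|000⟩ + (0.8158 + 0.5069i)|110⟩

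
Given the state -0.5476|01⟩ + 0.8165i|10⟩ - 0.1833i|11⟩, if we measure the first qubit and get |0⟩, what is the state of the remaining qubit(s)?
-|1⟩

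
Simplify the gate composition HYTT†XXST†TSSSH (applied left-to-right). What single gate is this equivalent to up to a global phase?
Y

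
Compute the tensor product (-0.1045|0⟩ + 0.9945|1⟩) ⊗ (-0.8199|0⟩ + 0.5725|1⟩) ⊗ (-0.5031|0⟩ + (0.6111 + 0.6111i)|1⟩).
-0.04311|000⟩ + (0.05236 + 0.05236i)|001⟩ + 0.0301|010⟩ + (-0.03656 - 0.03656i)|011⟩ + 0.4102|100⟩ + (-0.4983 - 0.4983i)|101⟩ - 0.2864|110⟩ + (0.3479 + 0.3479i)|111⟩

amp(|b₁b₂…⟩) = product of the factor amplitudes for bits b₁, b₂, …; only kets whose every factor amplitude is nonzero survive.
|000⟩: (-0.1045)(-0.8199)(-0.5031) = -0.04311
|001⟩: (-0.1045)(-0.8199)(0.6111 + 0.6111i) = (0.05236 + 0.05236i)
|010⟩: (-0.1045)(0.5725)(-0.5031) = 0.0301
|011⟩: (-0.1045)(0.5725)(0.6111 + 0.6111i) = (-0.03656 - 0.03656i)
|100⟩: (0.9945)(-0.8199)(-0.5031) = 0.4102
|101⟩: (0.9945)(-0.8199)(0.6111 + 0.6111i) = (-0.4983 - 0.4983i)
|110⟩: (0.9945)(0.5725)(-0.5031) = -0.2864
|111⟩: (0.9945)(0.5725)(0.6111 + 0.6111i) = (0.3479 + 0.3479i)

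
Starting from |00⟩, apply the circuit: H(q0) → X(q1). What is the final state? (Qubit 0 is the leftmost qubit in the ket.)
1/√2|01⟩ + 1/√2|11⟩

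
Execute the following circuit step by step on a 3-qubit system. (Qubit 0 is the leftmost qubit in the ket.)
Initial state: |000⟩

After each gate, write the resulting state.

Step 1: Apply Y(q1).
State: i|010⟩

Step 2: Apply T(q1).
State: (-1/√2 + (1/√2)i)|010⟩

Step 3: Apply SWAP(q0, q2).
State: (-1/√2 + (1/√2)i)|010⟩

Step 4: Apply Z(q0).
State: (-1/√2 + (1/√2)i)|010⟩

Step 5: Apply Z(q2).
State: (-1/√2 + (1/√2)i)|010⟩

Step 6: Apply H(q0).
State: (-1/2 + (1/2)i)|010⟩ + (-1/2 + (1/2)i)|110⟩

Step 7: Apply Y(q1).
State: (1/2 + (1/2)i)|000⟩ + (1/2 + (1/2)i)|100⟩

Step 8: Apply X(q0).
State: (1/2 + (1/2)i)|000⟩ + (1/2 + (1/2)i)|100⟩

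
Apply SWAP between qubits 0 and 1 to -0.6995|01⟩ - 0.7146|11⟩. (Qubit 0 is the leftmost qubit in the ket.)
-0.6995|10⟩ - 0.7146|11⟩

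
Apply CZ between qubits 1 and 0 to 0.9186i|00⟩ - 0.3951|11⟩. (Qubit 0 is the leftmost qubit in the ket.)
0.9186i|00⟩ + 0.3951|11⟩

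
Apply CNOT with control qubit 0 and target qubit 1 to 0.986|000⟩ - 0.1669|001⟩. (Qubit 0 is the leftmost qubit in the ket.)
0.986|000⟩ - 0.1669|001⟩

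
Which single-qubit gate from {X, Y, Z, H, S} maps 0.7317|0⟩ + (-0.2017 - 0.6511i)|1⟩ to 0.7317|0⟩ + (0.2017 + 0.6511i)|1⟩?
Z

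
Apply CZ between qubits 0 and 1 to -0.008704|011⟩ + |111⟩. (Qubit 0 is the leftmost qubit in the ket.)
-0.008704|011⟩ - |111⟩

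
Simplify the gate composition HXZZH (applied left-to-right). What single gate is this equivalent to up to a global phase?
Z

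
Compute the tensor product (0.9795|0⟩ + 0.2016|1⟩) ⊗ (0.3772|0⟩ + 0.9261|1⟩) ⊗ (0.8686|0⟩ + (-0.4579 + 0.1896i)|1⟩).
0.3209|000⟩ + (-0.1692 + 0.07005i)|001⟩ + 0.7879|010⟩ + (-0.4154 + 0.172i)|011⟩ + 0.06605|100⟩ + (-0.03482 + 0.01442i)|101⟩ + 0.1622|110⟩ + (-0.08549 + 0.0354i)|111⟩

amp(|b₁b₂…⟩) = product of the factor amplitudes for bits b₁, b₂, …; only kets whose every factor amplitude is nonzero survive.
|000⟩: (0.9795)(0.3772)(0.8686) = 0.3209
|001⟩: (0.9795)(0.3772)(-0.4579 + 0.1896i) = (-0.1692 + 0.07005i)
|010⟩: (0.9795)(0.9261)(0.8686) = 0.7879
|011⟩: (0.9795)(0.9261)(-0.4579 + 0.1896i) = (-0.4154 + 0.172i)
|100⟩: (0.2016)(0.3772)(0.8686) = 0.06605
|101⟩: (0.2016)(0.3772)(-0.4579 + 0.1896i) = (-0.03482 + 0.01442i)
|110⟩: (0.2016)(0.9261)(0.8686) = 0.1622
|111⟩: (0.2016)(0.9261)(-0.4579 + 0.1896i) = (-0.08549 + 0.0354i)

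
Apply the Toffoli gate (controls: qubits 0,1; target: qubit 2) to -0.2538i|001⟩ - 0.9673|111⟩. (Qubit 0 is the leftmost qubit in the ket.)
-0.2538i|001⟩ - 0.9673|110⟩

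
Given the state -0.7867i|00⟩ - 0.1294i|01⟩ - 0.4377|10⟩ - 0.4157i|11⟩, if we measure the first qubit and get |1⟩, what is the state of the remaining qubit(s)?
-0.7251|0⟩ - 0.6886i|1⟩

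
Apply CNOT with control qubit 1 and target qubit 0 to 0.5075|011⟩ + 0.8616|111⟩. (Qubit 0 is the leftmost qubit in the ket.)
0.8616|011⟩ + 0.5075|111⟩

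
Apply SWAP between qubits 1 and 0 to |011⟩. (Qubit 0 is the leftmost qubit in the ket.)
|101⟩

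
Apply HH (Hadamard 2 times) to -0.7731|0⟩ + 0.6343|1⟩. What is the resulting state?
-0.7731|0⟩ + 0.6343|1⟩

H² = I, so an even number of Hadamards cancels: H^2 = I and the state is unchanged.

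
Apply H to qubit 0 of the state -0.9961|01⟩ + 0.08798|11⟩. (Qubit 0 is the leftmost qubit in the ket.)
-0.6421|01⟩ - 0.7666|11⟩

H on qubit 0 mixes each pair of kets that differ only in qubit 0: amplitudes (a, b) of (|…0…⟩, |…1…⟩) become ((a + b)/√2, (a − b)/√2). Kets absent from the input have amplitude 0.
(|01⟩, |11⟩): (a, b) = (-0.9961, 0.08798) → (-0.6421, -0.7666)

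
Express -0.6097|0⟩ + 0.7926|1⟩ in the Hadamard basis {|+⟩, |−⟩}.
0.1293|+⟩ - 0.9916|−⟩

With |ψ⟩ = α|0⟩ + β|1⟩, the Hadamard-basis coefficients are ⟨+|ψ⟩ = (α + β)/√2 and ⟨−|ψ⟩ = (α − β)/√2.
Here α = -0.6097, β = 0.7926: (α + β)/√2 = 0.1293, (α − β)/√2 = -0.9916.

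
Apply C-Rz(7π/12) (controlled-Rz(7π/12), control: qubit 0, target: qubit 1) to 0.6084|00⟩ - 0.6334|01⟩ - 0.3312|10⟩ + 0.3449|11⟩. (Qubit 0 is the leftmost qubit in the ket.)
0.6084|00⟩ - 0.6334|01⟩ + (-0.2016 + 0.2628i)|10⟩ + (0.21 + 0.2736i)|11⟩

C-Rz(7π/12) leaves the control-|0⟩ kets |00⟩, |01⟩ unchanged and applies Rz(7π/12) to qubit 1 on the control-|1⟩ pair (|10⟩, |11⟩).
Rz(7π/12) = [[e^(−iθ/2), 0], [0, e^(iθ/2)]] with e^(±iθ/2) = cos(θ/2) ± i·sin(θ/2); θ = 7π/12, cos(θ/2) ≈ 0.608761, sin(θ/2) ≈ 0.793353.
With a = amp(|10⟩) = -0.3312 and b = amp(|11⟩) = 0.3449:
new amp(|10⟩) = (0.608761 - 0.793353i)·a = (-0.2016 + 0.2628i)
new amp(|11⟩) = (0.608761 + 0.793353i)·b = (0.21 + 0.2736i)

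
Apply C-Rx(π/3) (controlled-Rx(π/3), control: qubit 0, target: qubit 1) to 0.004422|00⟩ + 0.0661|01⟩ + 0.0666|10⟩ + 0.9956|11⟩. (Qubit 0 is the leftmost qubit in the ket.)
0.004422|00⟩ + 0.0661|01⟩ + (0.05768 - 0.4978i)|10⟩ + (0.8622 - 0.0333i)|11⟩

C-Rx(π/3) leaves the control-|0⟩ kets |00⟩, |01⟩ unchanged and applies Rx(π/3) to qubit 1 on the control-|1⟩ pair (|10⟩, |11⟩).
Rx(π/3) = [[cos(θ/2), −i·sin(θ/2)], [−i·sin(θ/2), cos(θ/2)]]; θ = π/3, cos(θ/2) ≈ 0.866025, sin(θ/2) ≈ 0.5.
With a = amp(|10⟩) = 0.0666 and b = amp(|11⟩) = 0.9956:
new amp(|10⟩) = (0.866025)·a + (-0.5i)·b = (0.05768 - 0.4978i)
new amp(|11⟩) = (-0.5i)·a + (0.866025)·b = (0.8622 - 0.0333i)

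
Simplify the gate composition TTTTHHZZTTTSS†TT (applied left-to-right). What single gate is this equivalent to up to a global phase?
T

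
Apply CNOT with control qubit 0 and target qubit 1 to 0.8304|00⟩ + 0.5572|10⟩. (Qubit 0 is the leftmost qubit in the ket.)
0.8304|00⟩ + 0.5572|11⟩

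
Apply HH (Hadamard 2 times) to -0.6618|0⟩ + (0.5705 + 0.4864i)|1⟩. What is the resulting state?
-0.6618|0⟩ + (0.5705 + 0.4864i)|1⟩

H² = I, so an even number of Hadamards cancels: H^2 = I and the state is unchanged.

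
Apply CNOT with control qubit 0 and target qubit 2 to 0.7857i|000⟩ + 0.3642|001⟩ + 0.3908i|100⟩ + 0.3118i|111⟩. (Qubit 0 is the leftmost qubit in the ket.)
0.7857i|000⟩ + 0.3642|001⟩ + 0.3908i|101⟩ + 0.3118i|110⟩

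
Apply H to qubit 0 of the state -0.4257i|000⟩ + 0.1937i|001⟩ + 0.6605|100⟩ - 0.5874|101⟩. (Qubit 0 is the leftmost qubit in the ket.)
(0.467 - 0.301i)|000⟩ + (-0.4154 + 0.137i)|001⟩ + (-0.467 - 0.301i)|100⟩ + (0.4154 + 0.137i)|101⟩

H on qubit 0 mixes each pair of kets that differ only in qubit 0: amplitudes (a, b) of (|…0…⟩, |…1…⟩) become ((a + b)/√2, (a − b)/√2). Kets absent from the input have amplitude 0.
(|000⟩, |100⟩): (a, b) = (-0.4257i, 0.6605) → ((0.467 - 0.301i), (-0.467 - 0.301i))
(|001⟩, |101⟩): (a, b) = (0.1937i, -0.5874) → ((-0.4154 + 0.137i), (0.4154 + 0.137i))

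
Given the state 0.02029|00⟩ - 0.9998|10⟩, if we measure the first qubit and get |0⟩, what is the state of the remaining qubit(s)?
|0⟩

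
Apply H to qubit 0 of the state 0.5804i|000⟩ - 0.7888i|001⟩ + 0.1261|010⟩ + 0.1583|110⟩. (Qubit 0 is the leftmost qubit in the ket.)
0.4104i|000⟩ - 0.5578i|001⟩ + 0.2011|010⟩ + 0.4104i|100⟩ - 0.5578i|101⟩ - 0.02277|110⟩

H on qubit 0 mixes each pair of kets that differ only in qubit 0: amplitudes (a, b) of (|…0…⟩, |…1…⟩) become ((a + b)/√2, (a − b)/√2). Kets absent from the input have amplitude 0.
(|000⟩, |100⟩): (a, b) = (0.5804i, 0) → (0.4104i, 0.4104i)
(|001⟩, |101⟩): (a, b) = (-0.7888i, 0) → (-0.5578i, -0.5578i)
(|010⟩, |110⟩): (a, b) = (0.1261, 0.1583) → (0.2011, -0.02277)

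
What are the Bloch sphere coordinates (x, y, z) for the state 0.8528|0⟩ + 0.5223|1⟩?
(0.8908, 0, 0.4545)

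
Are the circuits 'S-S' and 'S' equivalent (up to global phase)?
No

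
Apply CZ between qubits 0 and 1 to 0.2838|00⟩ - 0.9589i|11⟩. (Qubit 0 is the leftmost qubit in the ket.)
0.2838|00⟩ + 0.9589i|11⟩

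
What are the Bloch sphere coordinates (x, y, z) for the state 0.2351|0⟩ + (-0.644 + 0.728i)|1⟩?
(-0.3028, 0.3423, -0.8894)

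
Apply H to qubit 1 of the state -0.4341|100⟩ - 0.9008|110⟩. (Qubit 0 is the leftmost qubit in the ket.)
-0.9439|100⟩ + 0.33|110⟩

H on qubit 1 mixes each pair of kets that differ only in qubit 1: amplitudes (a, b) of (|…0…⟩, |…1…⟩) become ((a + b)/√2, (a − b)/√2). Kets absent from the input have amplitude 0.
(|100⟩, |110⟩): (a, b) = (-0.4341, -0.9008) → (-0.9439, 0.33)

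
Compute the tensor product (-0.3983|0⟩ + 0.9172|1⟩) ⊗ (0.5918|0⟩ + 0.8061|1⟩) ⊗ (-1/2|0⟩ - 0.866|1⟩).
0.1179|000⟩ + 0.2041|001⟩ + 0.1605|010⟩ + 0.278|011⟩ - 0.2714|100⟩ - 0.4701|101⟩ - 0.3697|110⟩ - 0.6403|111⟩

amp(|b₁b₂…⟩) = product of the factor amplitudes for bits b₁, b₂, …; only kets whose every factor amplitude is nonzero survive.
|000⟩: (-0.3983)(0.5918)(-1/2) = 0.1179
|001⟩: (-0.3983)(0.5918)(-0.866) = 0.2041
|010⟩: (-0.3983)(0.8061)(-1/2) = 0.1605
|011⟩: (-0.3983)(0.8061)(-0.866) = 0.278
|100⟩: (0.9172)(0.5918)(-1/2) = -0.2714
|101⟩: (0.9172)(0.5918)(-0.866) = -0.4701
|110⟩: (0.9172)(0.8061)(-1/2) = -0.3697
|111⟩: (0.9172)(0.8061)(-0.866) = -0.6403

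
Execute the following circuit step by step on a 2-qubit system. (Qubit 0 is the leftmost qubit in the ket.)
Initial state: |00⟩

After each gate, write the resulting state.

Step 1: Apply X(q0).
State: |10⟩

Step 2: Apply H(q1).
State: 1/√2|10⟩ + 1/√2|11⟩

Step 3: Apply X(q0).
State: 1/√2|00⟩ + 1/√2|01⟩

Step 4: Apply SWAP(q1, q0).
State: 1/√2|00⟩ + 1/√2|10⟩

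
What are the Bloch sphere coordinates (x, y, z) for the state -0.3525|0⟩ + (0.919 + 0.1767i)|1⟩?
(-0.6479, -0.1246, -0.7515)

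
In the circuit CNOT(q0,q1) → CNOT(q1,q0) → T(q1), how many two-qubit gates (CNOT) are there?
2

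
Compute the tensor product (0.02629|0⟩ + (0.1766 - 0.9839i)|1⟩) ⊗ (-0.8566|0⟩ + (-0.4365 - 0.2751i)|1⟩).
-0.02252|00⟩ + (-0.01148 - 0.007232i)|01⟩ + (-0.1513 + 0.8428i)|10⟩ + (-0.3478 + 0.3809i)|11⟩

amp(|b₁b₂…⟩) = product of the factor amplitudes for bits b₁, b₂, …; only kets whose every factor amplitude is nonzero survive.
|00⟩: (0.02629)(-0.8566) = -0.02252
|01⟩: (0.02629)(-0.4365 - 0.2751i) = (-0.01148 - 0.007232i)
|10⟩: (0.1766 - 0.9839i)(-0.8566) = (-0.1513 + 0.8428i)
|11⟩: (0.1766 - 0.9839i)(-0.4365 - 0.2751i) = (-0.3478 + 0.3809i)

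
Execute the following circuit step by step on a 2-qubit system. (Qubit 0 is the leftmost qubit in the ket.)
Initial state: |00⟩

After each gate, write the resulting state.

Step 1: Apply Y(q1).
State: i|01⟩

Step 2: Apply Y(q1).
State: |00⟩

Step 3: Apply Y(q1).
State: i|01⟩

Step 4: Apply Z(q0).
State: i|01⟩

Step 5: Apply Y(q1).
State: |00⟩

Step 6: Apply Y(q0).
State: i|10⟩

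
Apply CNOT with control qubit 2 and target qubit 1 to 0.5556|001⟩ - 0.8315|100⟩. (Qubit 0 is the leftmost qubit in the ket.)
0.5556|011⟩ - 0.8315|100⟩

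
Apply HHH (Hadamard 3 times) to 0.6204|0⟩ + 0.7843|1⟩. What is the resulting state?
0.9933|0⟩ - 0.1159|1⟩

H² = I, so H^3 = H: a single Hadamard. With (a, b) = (0.6204, 0.7843), H gives ((a + b)/√2, (a − b)/√2) = (0.9933, -0.1159).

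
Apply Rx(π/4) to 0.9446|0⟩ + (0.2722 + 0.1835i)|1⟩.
(0.9429 - 0.1042i)|0⟩ + (0.2515 - 0.192i)|1⟩

Rx(π/4) = [[cos(θ/2), −i·sin(θ/2)], [−i·sin(θ/2), cos(θ/2)]]; θ = π/4, cos(θ/2) ≈ 0.92388, sin(θ/2) ≈ 0.382683.
With a = amp(|0⟩) = 0.9446 and b = amp(|1⟩) = (0.2722 + 0.1835i):
new amp(|0⟩) = (0.92388)·a + (-0.382683i)·b = (0.9429 - 0.1042i)
new amp(|1⟩) = (-0.382683i)·a + (0.92388)·b = (0.2515 - 0.192i)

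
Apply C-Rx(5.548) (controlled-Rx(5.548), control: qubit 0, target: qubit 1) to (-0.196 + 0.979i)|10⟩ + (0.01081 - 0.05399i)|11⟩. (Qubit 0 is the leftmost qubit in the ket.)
(0.1635 - 0.9175i)|10⟩ + (0.3417 + 0.1208i)|11⟩

C-Rx(5.548) leaves the control-|0⟩ kets |00⟩, |01⟩ unchanged and applies Rx(5.548) to qubit 1 on the control-|1⟩ pair (|10⟩, |11⟩).
Rx(5.548) = [[cos(θ/2), −i·sin(θ/2)], [−i·sin(θ/2), cos(θ/2)]]; θ = 5.548, cos(θ/2) ≈ -0.933195, sin(θ/2) ≈ 0.35937.
With a = amp(|10⟩) = (-0.196 + 0.979i) and b = amp(|11⟩) = (0.01081 - 0.05399i):
new amp(|10⟩) = (-0.933195)·a + (-0.35937i)·b = (0.1635 - 0.9175i)
new amp(|11⟩) = (-0.35937i)·a + (-0.933195)·b = (0.3417 + 0.1208i)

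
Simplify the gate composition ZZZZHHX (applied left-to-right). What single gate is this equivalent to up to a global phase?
X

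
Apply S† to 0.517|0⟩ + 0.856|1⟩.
0.517|0⟩ - 0.856i|1⟩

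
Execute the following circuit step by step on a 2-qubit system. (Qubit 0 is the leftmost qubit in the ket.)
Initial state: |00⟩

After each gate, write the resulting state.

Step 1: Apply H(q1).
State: 1/√2|00⟩ + 1/√2|01⟩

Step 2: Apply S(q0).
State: 1/√2|00⟩ + 1/√2|01⟩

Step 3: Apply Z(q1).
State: 1/√2|00⟩ - 1/√2|01⟩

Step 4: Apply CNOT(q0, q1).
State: 1/√2|00⟩ - 1/√2|01⟩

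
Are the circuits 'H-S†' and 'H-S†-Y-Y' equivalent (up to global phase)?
Yes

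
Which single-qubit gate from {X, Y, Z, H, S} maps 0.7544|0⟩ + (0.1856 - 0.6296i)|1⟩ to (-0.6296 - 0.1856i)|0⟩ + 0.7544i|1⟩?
Y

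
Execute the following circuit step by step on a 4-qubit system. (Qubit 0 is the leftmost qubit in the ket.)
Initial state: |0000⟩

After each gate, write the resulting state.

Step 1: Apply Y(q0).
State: i|1000⟩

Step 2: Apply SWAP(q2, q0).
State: i|0010⟩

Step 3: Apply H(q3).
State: (1/√2)i|0010⟩ + (1/√2)i|0011⟩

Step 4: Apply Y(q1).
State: -1/√2|0110⟩ - 1/√2|0111⟩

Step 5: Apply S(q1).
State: -(1/√2)i|0110⟩ - (1/√2)i|0111⟩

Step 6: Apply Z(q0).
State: -(1/√2)i|0110⟩ - (1/√2)i|0111⟩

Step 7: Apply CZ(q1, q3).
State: -(1/√2)i|0110⟩ + (1/√2)i|0111⟩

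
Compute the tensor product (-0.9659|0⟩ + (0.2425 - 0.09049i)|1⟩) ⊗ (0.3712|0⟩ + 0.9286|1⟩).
-0.3585|00⟩ - 0.8969|01⟩ + (0.09002 - 0.03359i)|10⟩ + (0.2252 - 0.08403i)|11⟩

amp(|b₁b₂…⟩) = product of the factor amplitudes for bits b₁, b₂, …; only kets whose every factor amplitude is nonzero survive.
|00⟩: (-0.9659)(0.3712) = -0.3585
|01⟩: (-0.9659)(0.9286) = -0.8969
|10⟩: (0.2425 - 0.09049i)(0.3712) = (0.09002 - 0.03359i)
|11⟩: (0.2425 - 0.09049i)(0.9286) = (0.2252 - 0.08403i)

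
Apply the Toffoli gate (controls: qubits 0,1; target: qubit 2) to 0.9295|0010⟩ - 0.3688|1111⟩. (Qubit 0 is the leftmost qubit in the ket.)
0.9295|0010⟩ - 0.3688|1101⟩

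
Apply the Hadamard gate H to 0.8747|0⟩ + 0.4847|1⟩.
0.9612|0⟩ + 0.2758|1⟩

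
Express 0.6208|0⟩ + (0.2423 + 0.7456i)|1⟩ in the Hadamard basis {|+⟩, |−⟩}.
(0.6103 + 0.5272i)|+⟩ + (0.2676 - 0.5272i)|−⟩

With |ψ⟩ = α|0⟩ + β|1⟩, the Hadamard-basis coefficients are ⟨+|ψ⟩ = (α + β)/√2 and ⟨−|ψ⟩ = (α − β)/√2.
Here α = 0.6208, β = (0.2423 + 0.7456i): (α + β)/√2 = (0.6103 + 0.5272i), (α − β)/√2 = (0.2676 - 0.5272i).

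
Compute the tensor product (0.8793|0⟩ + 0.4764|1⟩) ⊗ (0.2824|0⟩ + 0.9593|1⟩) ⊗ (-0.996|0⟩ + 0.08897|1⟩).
-0.2473|000⟩ + 0.02209|001⟩ - 0.8401|010⟩ + 0.07505|011⟩ - 0.134|100⟩ + 0.01197|101⟩ - 0.4552|110⟩ + 0.04066|111⟩

amp(|b₁b₂…⟩) = product of the factor amplitudes for bits b₁, b₂, …; only kets whose every factor amplitude is nonzero survive.
|000⟩: (0.8793)(0.2824)(-0.996) = -0.2473
|001⟩: (0.8793)(0.2824)(0.08897) = 0.02209
|010⟩: (0.8793)(0.9593)(-0.996) = -0.8401
|011⟩: (0.8793)(0.9593)(0.08897) = 0.07505
|100⟩: (0.4764)(0.2824)(-0.996) = -0.134
|101⟩: (0.4764)(0.2824)(0.08897) = 0.01197
|110⟩: (0.4764)(0.9593)(-0.996) = -0.4552
|111⟩: (0.4764)(0.9593)(0.08897) = 0.04066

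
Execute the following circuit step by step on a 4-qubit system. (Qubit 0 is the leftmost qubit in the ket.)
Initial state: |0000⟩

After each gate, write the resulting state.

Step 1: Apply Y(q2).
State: i|0010⟩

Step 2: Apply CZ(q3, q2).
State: i|0010⟩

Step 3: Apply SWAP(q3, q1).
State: i|0010⟩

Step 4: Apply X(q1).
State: i|0110⟩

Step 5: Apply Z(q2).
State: -i|0110⟩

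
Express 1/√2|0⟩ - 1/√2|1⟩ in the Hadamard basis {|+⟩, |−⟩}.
|−⟩

With |ψ⟩ = α|0⟩ + β|1⟩, the Hadamard-basis coefficients are ⟨+|ψ⟩ = (α + β)/√2 and ⟨−|ψ⟩ = (α − β)/√2.
Here α = 1/√2, β = -1/√2: (α + β)/√2 = 0, (α − β)/√2 = 1.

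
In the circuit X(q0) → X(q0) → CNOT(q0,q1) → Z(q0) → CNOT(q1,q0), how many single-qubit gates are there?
3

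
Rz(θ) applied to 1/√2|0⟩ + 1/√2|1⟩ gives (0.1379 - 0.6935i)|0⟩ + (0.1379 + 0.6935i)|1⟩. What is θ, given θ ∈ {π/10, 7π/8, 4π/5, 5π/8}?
7π/8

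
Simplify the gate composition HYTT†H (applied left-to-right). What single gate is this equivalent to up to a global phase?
Y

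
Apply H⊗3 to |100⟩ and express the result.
1/√8|000⟩ + 1/√8|001⟩ + 1/√8|010⟩ + 1/√8|011⟩ - 1/√8|100⟩ - 1/√8|101⟩ - 1/√8|110⟩ - 1/√8|111⟩

H⊗3 gives amp(|y⟩) = (1/2√2) Σ_x (−1)^(x·y) amp(|x⟩), where x·y is the number of positions in which both x and y have a 1.
|000⟩: (1)/(2√2) = 1/√8
|001⟩: (1)/(2√2) = 1/√8
|010⟩: (1)/(2√2) = 1/√8
|011⟩: (1)/(2√2) = 1/√8
|100⟩: (-1)/(2√2) = -1/√8
|101⟩: (-1)/(2√2) = -1/√8
|110⟩: (-1)/(2√2) = -1/√8
|111⟩: (-1)/(2√2) = -1/√8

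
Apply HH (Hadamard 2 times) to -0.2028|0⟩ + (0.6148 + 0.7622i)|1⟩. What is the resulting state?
-0.2028|0⟩ + (0.6148 + 0.7622i)|1⟩

H² = I, so an even number of Hadamards cancels: H^2 = I and the state is unchanged.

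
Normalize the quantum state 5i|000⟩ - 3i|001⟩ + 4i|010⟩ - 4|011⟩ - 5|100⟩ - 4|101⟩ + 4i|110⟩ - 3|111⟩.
0.4352i|000⟩ - 0.2611i|001⟩ + 0.3482i|010⟩ - 0.3482|011⟩ - 0.4352|100⟩ - 0.3482|101⟩ + 0.3482i|110⟩ - 0.2611|111⟩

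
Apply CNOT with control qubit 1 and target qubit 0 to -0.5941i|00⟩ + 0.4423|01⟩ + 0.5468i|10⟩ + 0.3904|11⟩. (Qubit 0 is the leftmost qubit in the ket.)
-0.5941i|00⟩ + 0.3904|01⟩ + 0.5468i|10⟩ + 0.4423|11⟩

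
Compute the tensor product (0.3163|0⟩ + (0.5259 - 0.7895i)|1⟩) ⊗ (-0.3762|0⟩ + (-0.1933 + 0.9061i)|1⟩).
-0.119|00⟩ + (-0.06114 + 0.2866i)|01⟩ + (-0.1978 + 0.297i)|10⟩ + (0.6137 + 0.6291i)|11⟩

amp(|b₁b₂…⟩) = product of the factor amplitudes for bits b₁, b₂, …; only kets whose every factor amplitude is nonzero survive.
|00⟩: (0.3163)(-0.3762) = -0.119
|01⟩: (0.3163)(-0.1933 + 0.9061i) = (-0.06114 + 0.2866i)
|10⟩: (0.5259 - 0.7895i)(-0.3762) = (-0.1978 + 0.297i)
|11⟩: (0.5259 - 0.7895i)(-0.1933 + 0.9061i) = (0.6137 + 0.6291i)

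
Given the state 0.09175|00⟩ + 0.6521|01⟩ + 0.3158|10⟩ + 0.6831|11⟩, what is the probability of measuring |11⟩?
0.4666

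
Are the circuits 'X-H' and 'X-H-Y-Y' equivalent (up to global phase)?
Yes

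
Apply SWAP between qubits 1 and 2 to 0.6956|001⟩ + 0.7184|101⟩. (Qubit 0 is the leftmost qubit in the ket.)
0.6956|010⟩ + 0.7184|110⟩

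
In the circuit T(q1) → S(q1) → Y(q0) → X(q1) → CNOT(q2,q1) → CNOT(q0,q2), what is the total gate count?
6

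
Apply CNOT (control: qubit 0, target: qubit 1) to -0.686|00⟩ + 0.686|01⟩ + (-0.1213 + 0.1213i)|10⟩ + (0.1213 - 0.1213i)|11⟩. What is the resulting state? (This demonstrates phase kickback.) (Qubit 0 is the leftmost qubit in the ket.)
-0.686|00⟩ + 0.686|01⟩ + (0.1213 - 0.1213i)|10⟩ + (-0.1213 + 0.1213i)|11⟩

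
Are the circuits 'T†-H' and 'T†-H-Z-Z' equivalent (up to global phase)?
Yes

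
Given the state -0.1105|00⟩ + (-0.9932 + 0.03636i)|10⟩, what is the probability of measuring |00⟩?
0.01221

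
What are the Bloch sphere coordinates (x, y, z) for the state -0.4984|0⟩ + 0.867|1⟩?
(-0.8642, 0, -0.5033)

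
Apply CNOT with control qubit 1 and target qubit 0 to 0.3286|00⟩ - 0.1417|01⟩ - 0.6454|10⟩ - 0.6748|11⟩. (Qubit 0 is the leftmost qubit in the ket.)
0.3286|00⟩ - 0.6748|01⟩ - 0.6454|10⟩ - 0.1417|11⟩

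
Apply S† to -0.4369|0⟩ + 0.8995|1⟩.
-0.4369|0⟩ - 0.8995i|1⟩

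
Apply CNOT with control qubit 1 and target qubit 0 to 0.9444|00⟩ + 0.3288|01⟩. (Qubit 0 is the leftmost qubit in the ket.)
0.9444|00⟩ + 0.3288|11⟩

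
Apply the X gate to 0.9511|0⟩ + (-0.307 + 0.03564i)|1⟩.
(-0.307 + 0.03564i)|0⟩ + 0.9511|1⟩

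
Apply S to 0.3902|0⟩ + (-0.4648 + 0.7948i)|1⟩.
0.3902|0⟩ + (-0.7948 - 0.4648i)|1⟩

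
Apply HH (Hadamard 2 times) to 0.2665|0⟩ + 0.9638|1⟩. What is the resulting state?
0.2665|0⟩ + 0.9638|1⟩

H² = I, so an even number of Hadamards cancels: H^2 = I and the state is unchanged.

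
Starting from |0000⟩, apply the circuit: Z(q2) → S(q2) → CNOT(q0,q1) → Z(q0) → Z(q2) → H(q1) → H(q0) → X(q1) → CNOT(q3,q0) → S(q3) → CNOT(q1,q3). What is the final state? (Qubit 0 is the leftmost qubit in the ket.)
1/2|0000⟩ + 1/2|0101⟩ + 1/2|1000⟩ + 1/2|1101⟩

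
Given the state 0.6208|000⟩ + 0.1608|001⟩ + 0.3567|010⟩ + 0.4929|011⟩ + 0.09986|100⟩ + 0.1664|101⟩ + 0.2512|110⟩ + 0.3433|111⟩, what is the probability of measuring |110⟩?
0.0631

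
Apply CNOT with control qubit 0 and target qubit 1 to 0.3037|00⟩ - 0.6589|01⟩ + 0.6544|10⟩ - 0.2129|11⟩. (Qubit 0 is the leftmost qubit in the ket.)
0.3037|00⟩ - 0.6589|01⟩ - 0.2129|10⟩ + 0.6544|11⟩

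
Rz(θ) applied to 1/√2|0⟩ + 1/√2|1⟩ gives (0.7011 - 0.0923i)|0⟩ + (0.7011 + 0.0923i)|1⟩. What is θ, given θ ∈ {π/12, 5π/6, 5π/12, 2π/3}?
π/12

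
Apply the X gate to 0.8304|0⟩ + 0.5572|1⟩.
0.5572|0⟩ + 0.8304|1⟩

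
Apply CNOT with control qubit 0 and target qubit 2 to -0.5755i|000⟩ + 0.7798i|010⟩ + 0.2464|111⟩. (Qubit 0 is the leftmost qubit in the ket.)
-0.5755i|000⟩ + 0.7798i|010⟩ + 0.2464|110⟩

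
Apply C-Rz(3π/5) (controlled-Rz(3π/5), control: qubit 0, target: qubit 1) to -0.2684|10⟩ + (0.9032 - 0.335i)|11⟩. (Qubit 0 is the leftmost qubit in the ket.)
(-0.1578 + 0.2171i)|10⟩ + (0.8019 + 0.5338i)|11⟩

C-Rz(3π/5) leaves the control-|0⟩ kets |00⟩, |01⟩ unchanged and applies Rz(3π/5) to qubit 1 on the control-|1⟩ pair (|10⟩, |11⟩).
Rz(3π/5) = [[e^(−iθ/2), 0], [0, e^(iθ/2)]] with e^(±iθ/2) = cos(θ/2) ± i·sin(θ/2); θ = 3π/5, cos(θ/2) ≈ 0.587785, sin(θ/2) ≈ 0.809017.
With a = amp(|10⟩) = -0.2684 and b = amp(|11⟩) = (0.9032 - 0.335i):
new amp(|10⟩) = (0.587785 - 0.809017i)·a = (-0.1578 + 0.2171i)
new amp(|11⟩) = (0.587785 + 0.809017i)·b = (0.8019 + 0.5338i)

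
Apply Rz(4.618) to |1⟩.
(-0.673 + 0.7397i)|1⟩

Rz(4.618) = [[e^(−iθ/2), 0], [0, e^(iθ/2)]] with e^(±iθ/2) = cos(θ/2) ± i·sin(θ/2); θ = 4.618, cos(θ/2) ≈ -0.67296, sin(θ/2) ≈ 0.739679.
With a = amp(|0⟩) = 0 and b = amp(|1⟩) = 1:
new amp(|0⟩) = (-0.67296 - 0.739679i)·a = 0
new amp(|1⟩) = (-0.67296 + 0.739679i)·b = (-0.673 + 0.7397i)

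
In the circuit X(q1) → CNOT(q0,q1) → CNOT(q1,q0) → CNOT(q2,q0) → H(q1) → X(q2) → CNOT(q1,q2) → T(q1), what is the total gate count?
8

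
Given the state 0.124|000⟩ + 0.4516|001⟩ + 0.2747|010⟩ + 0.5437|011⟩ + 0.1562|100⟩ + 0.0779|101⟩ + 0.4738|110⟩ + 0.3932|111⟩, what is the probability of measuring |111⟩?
0.1546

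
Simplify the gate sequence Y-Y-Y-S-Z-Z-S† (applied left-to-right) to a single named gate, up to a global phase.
Y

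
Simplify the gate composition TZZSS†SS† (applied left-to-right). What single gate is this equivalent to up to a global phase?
T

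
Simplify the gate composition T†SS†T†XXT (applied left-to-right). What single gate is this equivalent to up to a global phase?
T†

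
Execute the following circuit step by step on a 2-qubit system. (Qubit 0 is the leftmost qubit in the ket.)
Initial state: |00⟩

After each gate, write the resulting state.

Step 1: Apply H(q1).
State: 1/√2|00⟩ + 1/√2|01⟩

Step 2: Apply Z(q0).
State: 1/√2|00⟩ + 1/√2|01⟩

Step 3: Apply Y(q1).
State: -(1/√2)i|00⟩ + (1/√2)i|01⟩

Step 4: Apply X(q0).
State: -(1/√2)i|10⟩ + (1/√2)i|11⟩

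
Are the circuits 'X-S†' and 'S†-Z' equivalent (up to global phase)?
No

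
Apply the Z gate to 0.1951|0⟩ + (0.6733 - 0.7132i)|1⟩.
0.1951|0⟩ + (-0.6733 + 0.7132i)|1⟩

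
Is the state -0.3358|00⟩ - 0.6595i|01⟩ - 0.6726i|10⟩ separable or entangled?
Entangled

Writing the state as a|00⟩ + b|01⟩ + c|10⟩ + d|11⟩, it is a product state iff ad − bc = 0.
Here (a, b, c, d) = (-0.3358, -0.6595i, -0.6726i, 0): ad − bc = (-0.3358)(0) − (-0.6595i)(-0.6726i) = 0.4436 ≠ 0, so the state is entangled.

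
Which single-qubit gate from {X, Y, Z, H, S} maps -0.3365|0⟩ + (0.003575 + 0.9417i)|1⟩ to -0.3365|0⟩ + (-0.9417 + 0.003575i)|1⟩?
S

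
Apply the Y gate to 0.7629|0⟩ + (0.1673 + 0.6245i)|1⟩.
(0.6245 - 0.1673i)|0⟩ + 0.7629i|1⟩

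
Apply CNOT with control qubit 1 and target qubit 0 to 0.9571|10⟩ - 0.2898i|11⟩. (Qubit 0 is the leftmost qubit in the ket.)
-0.2898i|01⟩ + 0.9571|10⟩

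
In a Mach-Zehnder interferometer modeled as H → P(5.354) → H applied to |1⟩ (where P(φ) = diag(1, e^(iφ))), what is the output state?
(0.2008 + 0.4006i)|0⟩ + (0.7992 - 0.4006i)|1⟩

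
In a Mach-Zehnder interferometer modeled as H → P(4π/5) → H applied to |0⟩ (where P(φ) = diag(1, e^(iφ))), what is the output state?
(0.09549 + 0.2939i)|0⟩ + (0.9045 - 0.2939i)|1⟩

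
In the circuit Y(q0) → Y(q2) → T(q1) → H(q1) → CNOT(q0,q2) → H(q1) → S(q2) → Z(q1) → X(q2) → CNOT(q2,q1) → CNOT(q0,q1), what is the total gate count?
11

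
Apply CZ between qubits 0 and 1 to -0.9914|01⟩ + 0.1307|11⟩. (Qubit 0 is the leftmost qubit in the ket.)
-0.9914|01⟩ - 0.1307|11⟩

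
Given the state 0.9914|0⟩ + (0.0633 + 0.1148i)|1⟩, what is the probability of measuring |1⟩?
0.01719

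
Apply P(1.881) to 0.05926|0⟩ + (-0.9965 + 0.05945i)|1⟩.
0.05926|0⟩ + (0.2476 - 0.9671i)|1⟩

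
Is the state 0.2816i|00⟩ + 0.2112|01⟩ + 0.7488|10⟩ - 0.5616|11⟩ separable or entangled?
Entangled

Writing the state as a|00⟩ + b|01⟩ + c|10⟩ + d|11⟩, it is a product state iff ad − bc = 0.
Here (a, b, c, d) = (0.2816i, 0.2112, 0.7488, -0.5616): ad − bc = (0.2816i)(-0.5616) − (0.2112)(0.7488) = (-0.1581 - 0.1581i) ≠ 0, so the state is entangled.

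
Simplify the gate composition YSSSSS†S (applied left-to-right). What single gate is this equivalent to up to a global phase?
Y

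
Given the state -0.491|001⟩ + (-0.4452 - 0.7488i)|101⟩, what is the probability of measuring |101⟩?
0.7589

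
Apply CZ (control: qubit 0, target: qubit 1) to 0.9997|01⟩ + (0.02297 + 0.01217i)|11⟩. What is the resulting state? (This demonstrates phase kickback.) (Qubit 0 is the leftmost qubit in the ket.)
0.9997|01⟩ + (-0.02297 - 0.01217i)|11⟩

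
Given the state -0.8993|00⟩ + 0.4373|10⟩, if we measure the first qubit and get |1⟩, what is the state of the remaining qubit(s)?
|0⟩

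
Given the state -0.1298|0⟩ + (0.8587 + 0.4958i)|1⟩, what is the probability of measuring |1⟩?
0.9832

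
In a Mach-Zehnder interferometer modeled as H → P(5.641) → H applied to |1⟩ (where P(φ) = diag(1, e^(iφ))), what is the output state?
(0.09961 + 0.2995i)|0⟩ + (0.9004 - 0.2995i)|1⟩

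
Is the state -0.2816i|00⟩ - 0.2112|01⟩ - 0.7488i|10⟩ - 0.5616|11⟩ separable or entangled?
Separable

Writing the state as a|00⟩ + b|01⟩ + c|10⟩ + d|11⟩, it is a product state iff ad − bc = 0.
Here (a, b, c, d) = (-0.2816i, -0.2112, -0.7488i, -0.5616): ad − bc = (-0.2816i)(-0.5616) − (-0.2112)(-0.7488i) = 0, so the state is separable.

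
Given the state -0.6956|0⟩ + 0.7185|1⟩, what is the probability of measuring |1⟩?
0.5162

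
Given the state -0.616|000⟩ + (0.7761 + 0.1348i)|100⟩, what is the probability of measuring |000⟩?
0.3795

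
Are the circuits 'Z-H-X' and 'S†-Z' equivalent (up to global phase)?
No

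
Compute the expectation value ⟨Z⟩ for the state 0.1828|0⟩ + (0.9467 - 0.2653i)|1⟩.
-0.9332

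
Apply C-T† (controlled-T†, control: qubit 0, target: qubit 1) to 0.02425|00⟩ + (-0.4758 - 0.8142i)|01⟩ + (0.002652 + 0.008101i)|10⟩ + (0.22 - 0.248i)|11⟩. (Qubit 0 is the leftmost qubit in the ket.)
0.02425|00⟩ + (-0.4758 - 0.8142i)|01⟩ + (0.002652 + 0.008101i)|10⟩ + (-0.0198 - 0.3309i)|11⟩

C-T† leaves the control-|0⟩ kets |00⟩, |01⟩ unchanged and applies T† to qubit 1 on the control-|1⟩ pair (|10⟩, |11⟩).
T† = [[1, 0], [0, (1/√2 - (1/√2)i)]].
With a = amp(|10⟩) = (0.002652 + 0.008101i) and b = amp(|11⟩) = (0.22 - 0.248i):
new amp(|10⟩) = (1)·a = (0.002652 + 0.008101i)
new amp(|11⟩) = (1/√2 - (1/√2)i)·b = (-0.0198 - 0.3309i)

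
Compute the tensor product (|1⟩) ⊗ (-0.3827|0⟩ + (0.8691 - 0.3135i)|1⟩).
-0.3827|10⟩ + (0.8691 - 0.3135i)|11⟩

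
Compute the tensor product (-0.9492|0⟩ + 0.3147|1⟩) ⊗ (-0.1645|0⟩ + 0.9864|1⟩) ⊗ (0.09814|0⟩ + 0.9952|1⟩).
0.01532|000⟩ + 0.1554|001⟩ - 0.09189|010⟩ - 0.9318|011⟩ - 0.005081|100⟩ - 0.05152|101⟩ + 0.03046|110⟩ + 0.3089|111⟩

amp(|b₁b₂…⟩) = product of the factor amplitudes for bits b₁, b₂, …; only kets whose every factor amplitude is nonzero survive.
|000⟩: (-0.9492)(-0.1645)(0.09814) = 0.01532
|001⟩: (-0.9492)(-0.1645)(0.9952) = 0.1554
|010⟩: (-0.9492)(0.9864)(0.09814) = -0.09189
|011⟩: (-0.9492)(0.9864)(0.9952) = -0.9318
|100⟩: (0.3147)(-0.1645)(0.09814) = -0.005081
|101⟩: (0.3147)(-0.1645)(0.9952) = -0.05152
|110⟩: (0.3147)(0.9864)(0.09814) = 0.03046
|111⟩: (0.3147)(0.9864)(0.9952) = 0.3089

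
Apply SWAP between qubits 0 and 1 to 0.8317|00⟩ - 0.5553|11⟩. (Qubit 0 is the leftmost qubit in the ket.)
0.8317|00⟩ - 0.5553|11⟩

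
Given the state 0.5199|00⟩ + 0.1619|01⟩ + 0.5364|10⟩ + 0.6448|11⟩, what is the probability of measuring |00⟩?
0.2703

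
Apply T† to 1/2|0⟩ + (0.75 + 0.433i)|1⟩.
1/2|0⟩ + (0.8365 - 0.2242i)|1⟩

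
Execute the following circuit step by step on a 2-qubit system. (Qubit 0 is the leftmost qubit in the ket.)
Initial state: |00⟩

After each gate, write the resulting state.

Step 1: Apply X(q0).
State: |10⟩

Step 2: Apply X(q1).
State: |11⟩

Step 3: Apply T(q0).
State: (1/√2 + (1/√2)i)|11⟩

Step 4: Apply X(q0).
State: (1/√2 + (1/√2)i)|01⟩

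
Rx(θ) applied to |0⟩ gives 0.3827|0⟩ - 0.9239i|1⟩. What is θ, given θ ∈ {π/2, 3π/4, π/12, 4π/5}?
3π/4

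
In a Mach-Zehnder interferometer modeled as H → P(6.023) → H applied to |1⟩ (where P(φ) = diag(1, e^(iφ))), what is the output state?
(0.01683 + 0.1286i)|0⟩ + (0.9832 - 0.1286i)|1⟩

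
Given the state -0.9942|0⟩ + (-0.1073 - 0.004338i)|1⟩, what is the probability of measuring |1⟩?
0.01153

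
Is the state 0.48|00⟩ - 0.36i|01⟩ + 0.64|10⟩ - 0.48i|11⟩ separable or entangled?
Separable

Writing the state as a|00⟩ + b|01⟩ + c|10⟩ + d|11⟩, it is a product state iff ad − bc = 0.
Here (a, b, c, d) = (0.48, -0.36i, 0.64, -0.48i): ad − bc = (0.48)(-0.48i) − (-0.36i)(0.64) = 0, so the state is separable.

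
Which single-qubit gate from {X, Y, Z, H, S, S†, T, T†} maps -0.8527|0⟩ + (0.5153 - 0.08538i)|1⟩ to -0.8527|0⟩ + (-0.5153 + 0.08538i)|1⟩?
Z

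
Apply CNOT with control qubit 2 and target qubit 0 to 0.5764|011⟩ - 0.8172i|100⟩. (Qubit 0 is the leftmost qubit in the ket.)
-0.8172i|100⟩ + 0.5764|111⟩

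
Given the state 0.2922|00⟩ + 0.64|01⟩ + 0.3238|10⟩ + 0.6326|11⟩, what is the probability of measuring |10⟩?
0.1048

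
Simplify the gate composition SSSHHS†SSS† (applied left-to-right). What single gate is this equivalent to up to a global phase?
S†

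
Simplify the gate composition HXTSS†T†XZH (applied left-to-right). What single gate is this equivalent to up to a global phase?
X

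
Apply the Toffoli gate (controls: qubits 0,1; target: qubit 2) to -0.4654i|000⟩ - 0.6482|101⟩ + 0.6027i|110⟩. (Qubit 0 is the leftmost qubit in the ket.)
-0.4654i|000⟩ - 0.6482|101⟩ + 0.6027i|111⟩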